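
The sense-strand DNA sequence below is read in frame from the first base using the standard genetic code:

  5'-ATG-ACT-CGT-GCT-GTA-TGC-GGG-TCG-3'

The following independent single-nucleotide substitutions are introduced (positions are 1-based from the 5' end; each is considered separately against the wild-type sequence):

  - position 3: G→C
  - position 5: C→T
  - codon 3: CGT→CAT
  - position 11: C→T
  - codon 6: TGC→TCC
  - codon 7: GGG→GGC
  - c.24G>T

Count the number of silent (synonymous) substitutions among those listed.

2

Codon 1: ATG (Met) → ATC (Ile) — missense.
Codon 2: ACT (Thr) → ATT (Ile) — missense.
Codon 3: CGT (Arg) → CAT (His) — missense.
Codon 4: GCT (Ala) → GTT (Val) — missense.
Codon 6: TGC (Cys) → TCC (Ser) — missense.
Codon 7: GGG (Gly) → GGC (Gly) — synonymous.
Codon 8: TCG (Ser) → TCT (Ser) — synonymous.
Synonymous: 2 of 7.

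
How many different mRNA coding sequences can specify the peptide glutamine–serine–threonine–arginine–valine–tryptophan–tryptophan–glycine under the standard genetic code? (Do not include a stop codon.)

4608

Gln: 2 codons.
Ser: 6 codons.
Thr: 4 codons.
Arg: 6 codons.
Val: 4 codons.
Trp: 1 codon.
Trp: 1 codon.
Gly: 4 codons.
2 × 6 × 4 × 6 × 4 × 1 × 1 × 4 = 4608.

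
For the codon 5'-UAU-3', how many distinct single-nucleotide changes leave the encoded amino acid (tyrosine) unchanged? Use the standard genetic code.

Position 1: none → 0 synonymous.
Position 2: none → 0 synonymous.
Position 3: UAC → 1 synonymous.
Total: 0 + 0 + 1 = 1.

1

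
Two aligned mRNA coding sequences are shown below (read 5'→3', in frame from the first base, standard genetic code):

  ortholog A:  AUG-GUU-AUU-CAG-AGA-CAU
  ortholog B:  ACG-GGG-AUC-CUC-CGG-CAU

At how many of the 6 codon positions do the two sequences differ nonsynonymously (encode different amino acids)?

3

Codon 1: AUG Met / ACG Thr — nonsynonymous.
Codon 2: GUU Val / GGG Gly — nonsynonymous.
Codon 3: AUU Ile / AUC Ile — synonymous.
Codon 4: CAG Gln / CUC Leu — nonsynonymous.
Codon 5: AGA Arg / CGG Arg — synonymous.
Codon 6: CAU His / CAU His — identical.
Nonsynonymous differences: 3.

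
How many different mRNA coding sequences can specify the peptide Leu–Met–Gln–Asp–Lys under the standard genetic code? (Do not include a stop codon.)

Leu: 6 codons.
Met: 1 codon.
Gln: 2 codons.
Asp: 2 codons.
Lys: 2 codons.
6 × 1 × 2 × 2 × 2 = 48.

48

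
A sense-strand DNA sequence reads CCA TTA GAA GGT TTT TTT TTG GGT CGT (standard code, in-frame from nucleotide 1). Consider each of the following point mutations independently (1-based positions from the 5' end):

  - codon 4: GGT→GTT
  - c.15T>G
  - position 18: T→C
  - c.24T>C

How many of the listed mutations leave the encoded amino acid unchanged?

2

Codon 4: GGT (Gly) → GTT (Val) — missense.
Codon 5: TTT (Phe) → TTG (Leu) — missense.
Codon 6: TTT (Phe) → TTC (Phe) — synonymous.
Codon 8: GGT (Gly) → GGC (Gly) — synonymous.
Synonymous: 2 of 4.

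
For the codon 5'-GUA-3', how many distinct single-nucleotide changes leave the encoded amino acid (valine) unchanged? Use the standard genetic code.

Position 1: none → 0 synonymous.
Position 2: none → 0 synonymous.
Position 3: GUU, GUC, GUG → 3 synonymous.
Total: 0 + 0 + 3 = 3.

3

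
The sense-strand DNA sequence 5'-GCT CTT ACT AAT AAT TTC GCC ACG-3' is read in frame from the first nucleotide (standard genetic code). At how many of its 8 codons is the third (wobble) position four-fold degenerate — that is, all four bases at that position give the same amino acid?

Codon 1 GCT (Ala): third position 4-fold.
Codon 2 CTT (Leu): third position 4-fold.
Codon 3 ACT (Thr): third position 4-fold.
Codon 4 AAT (Asn): third position 2-fold.
Codon 5 AAT (Asn): third position 2-fold.
Codon 6 TTC (Phe): third position 2-fold.
Codon 7 GCC (Ala): third position 4-fold.
Codon 8 ACG (Thr): third position 4-fold.
Four-fold degenerate third positions: 5.

5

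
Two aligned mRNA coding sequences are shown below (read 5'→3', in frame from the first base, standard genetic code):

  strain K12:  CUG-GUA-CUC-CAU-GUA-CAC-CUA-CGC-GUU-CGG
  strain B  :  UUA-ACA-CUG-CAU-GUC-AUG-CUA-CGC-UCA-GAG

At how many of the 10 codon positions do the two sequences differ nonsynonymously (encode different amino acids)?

4

Codon 1: CUG Leu / UUA Leu — synonymous.
Codon 2: GUA Val / ACA Thr — nonsynonymous.
Codon 3: CUC Leu / CUG Leu — synonymous.
Codon 4: CAU His / CAU His — identical.
Codon 5: GUA Val / GUC Val — synonymous.
Codon 6: CAC His / AUG Met — nonsynonymous.
Codon 7: CUA Leu / CUA Leu — identical.
Codon 8: CGC Arg / CGC Arg — identical.
Codon 9: GUU Val / UCA Ser — nonsynonymous.
Codon 10: CGG Arg / GAG Glu — nonsynonymous.
Nonsynonymous differences: 4.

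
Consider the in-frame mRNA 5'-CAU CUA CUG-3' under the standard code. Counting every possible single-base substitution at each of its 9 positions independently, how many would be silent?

Codon 1 (CAU, His): 1 synonymous substitution.
Codon 2 (CUA, Leu): 4 synonymous substitutions.
Codon 3 (CUG, Leu): 4 synonymous substitutions.
Total: 1 + 4 + 4 = 9.

9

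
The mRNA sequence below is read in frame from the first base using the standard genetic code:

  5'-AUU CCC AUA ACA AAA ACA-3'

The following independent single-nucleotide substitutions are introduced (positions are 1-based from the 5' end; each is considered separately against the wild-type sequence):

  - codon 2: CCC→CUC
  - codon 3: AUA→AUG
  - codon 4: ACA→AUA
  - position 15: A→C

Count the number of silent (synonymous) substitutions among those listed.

Codon 2: CCC (Pro) → CUC (Leu) — missense.
Codon 3: AUA (Ile) → AUG (Met) — missense.
Codon 4: ACA (Thr) → AUA (Ile) — missense.
Codon 5: AAA (Lys) → AAC (Asn) — missense.
Synonymous: 0 of 4.

0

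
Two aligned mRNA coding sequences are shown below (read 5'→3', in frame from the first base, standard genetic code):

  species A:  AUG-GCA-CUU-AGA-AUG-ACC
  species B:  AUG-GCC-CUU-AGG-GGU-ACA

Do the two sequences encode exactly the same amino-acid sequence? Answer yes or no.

no

Codon 1: AUG Met / AUG Met — identical.
Codon 2: GCA Ala / GCC Ala — synonymous.
Codon 3: CUU Leu / CUU Leu — identical.
Codon 4: AGA Arg / AGG Arg — synonymous.
Codon 5: AUG Met / GGU Gly — nonsynonymous.
Codon 6: ACC Thr / ACA Thr — synonymous.
Nonsynonymous differences: 1 → different protein.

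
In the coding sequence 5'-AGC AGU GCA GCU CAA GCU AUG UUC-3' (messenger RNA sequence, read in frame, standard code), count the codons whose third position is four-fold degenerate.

3

Codon 1 AGC (Ser): third position 2-fold.
Codon 2 AGU (Ser): third position 2-fold.
Codon 3 GCA (Ala): third position 4-fold.
Codon 4 GCU (Ala): third position 4-fold.
Codon 5 CAA (Gln): third position 2-fold.
Codon 6 GCU (Ala): third position 4-fold.
Codon 7 AUG (Met): third position 1-fold.
Codon 8 UUC (Phe): third position 2-fold.
Four-fold degenerate third positions: 3.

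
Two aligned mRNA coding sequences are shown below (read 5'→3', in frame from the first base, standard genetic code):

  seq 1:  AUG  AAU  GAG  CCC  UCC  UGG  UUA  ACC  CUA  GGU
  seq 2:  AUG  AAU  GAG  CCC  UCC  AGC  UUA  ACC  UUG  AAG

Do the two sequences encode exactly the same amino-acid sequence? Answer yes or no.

no

Codon 1: AUG Met / AUG Met — identical.
Codon 2: AAU Asn / AAU Asn — identical.
Codon 3: GAG Glu / GAG Glu — identical.
Codon 4: CCC Pro / CCC Pro — identical.
Codon 5: UCC Ser / UCC Ser — identical.
Codon 6: UGG Trp / AGC Ser — nonsynonymous.
Codon 7: UUA Leu / UUA Leu — identical.
Codon 8: ACC Thr / ACC Thr — identical.
Codon 9: CUA Leu / UUG Leu — synonymous.
Codon 10: GGU Gly / AAG Lys — nonsynonymous.
Nonsynonymous differences: 2 → different protein.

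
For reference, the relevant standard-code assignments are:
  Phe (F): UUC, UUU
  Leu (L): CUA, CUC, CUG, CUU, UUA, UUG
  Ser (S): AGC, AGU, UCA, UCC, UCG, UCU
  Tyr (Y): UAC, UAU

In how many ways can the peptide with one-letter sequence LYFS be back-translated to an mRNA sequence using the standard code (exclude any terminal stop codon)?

144

Leu: 6 codons.
Tyr: 2 codons.
Phe: 2 codons.
Ser: 6 codons.
6 × 2 × 2 × 6 = 144.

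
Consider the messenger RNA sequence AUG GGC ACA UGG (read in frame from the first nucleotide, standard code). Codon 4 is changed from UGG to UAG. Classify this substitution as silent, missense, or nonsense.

Position 11 falls in codon 4: UGG → Trp.
After the substitution the codon is UAG → Stop.
The new codon is a stop codon, so this is a nonsense mutation.

nonsense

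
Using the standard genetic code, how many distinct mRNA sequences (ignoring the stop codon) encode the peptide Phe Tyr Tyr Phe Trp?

16

Phe: 2 codons.
Tyr: 2 codons.
Tyr: 2 codons.
Phe: 2 codons.
Trp: 1 codon.
2 × 2 × 2 × 2 × 1 = 16.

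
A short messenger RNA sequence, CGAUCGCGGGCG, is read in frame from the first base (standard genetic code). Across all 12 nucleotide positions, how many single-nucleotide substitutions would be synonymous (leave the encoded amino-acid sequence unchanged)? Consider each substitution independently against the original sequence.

Codon 1 (CGA, Arg): 4 synonymous substitutions.
Codon 2 (UCG, Ser): 3 synonymous substitutions.
Codon 3 (CGG, Arg): 4 synonymous substitutions.
Codon 4 (GCG, Ala): 3 synonymous substitutions.
Total: 4 + 3 + 4 + 3 = 14.

14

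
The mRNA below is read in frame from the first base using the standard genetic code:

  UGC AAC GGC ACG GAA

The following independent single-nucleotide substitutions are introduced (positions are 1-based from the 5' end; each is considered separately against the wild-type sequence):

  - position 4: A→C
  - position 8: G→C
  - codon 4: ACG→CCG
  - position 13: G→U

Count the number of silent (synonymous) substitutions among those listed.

Codon 2: AAC (Asn) → CAC (His) — missense.
Codon 3: GGC (Gly) → GCC (Ala) — missense.
Codon 4: ACG (Thr) → CCG (Pro) — missense.
Codon 5: GAA (Glu) → UAA (Stop) — nonsense.
Synonymous: 0 of 4.

0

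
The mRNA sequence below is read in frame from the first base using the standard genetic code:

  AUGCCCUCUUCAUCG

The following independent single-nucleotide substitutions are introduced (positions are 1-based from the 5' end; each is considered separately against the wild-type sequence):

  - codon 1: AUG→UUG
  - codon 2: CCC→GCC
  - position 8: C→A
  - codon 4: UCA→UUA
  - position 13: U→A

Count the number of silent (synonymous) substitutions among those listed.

0

Codon 1: AUG (Met) → UUG (Leu) — missense.
Codon 2: CCC (Pro) → GCC (Ala) — missense.
Codon 3: UCU (Ser) → UAU (Tyr) — missense.
Codon 4: UCA (Ser) → UUA (Leu) — missense.
Codon 5: UCG (Ser) → ACG (Thr) — missense.
Synonymous: 0 of 5.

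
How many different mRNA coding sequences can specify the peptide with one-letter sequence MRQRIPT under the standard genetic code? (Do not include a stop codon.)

3456

Met: 1 codon.
Arg: 6 codons.
Gln: 2 codons.
Arg: 6 codons.
Ile: 3 codons.
Pro: 4 codons.
Thr: 4 codons.
1 × 6 × 2 × 6 × 3 × 4 × 4 = 3456.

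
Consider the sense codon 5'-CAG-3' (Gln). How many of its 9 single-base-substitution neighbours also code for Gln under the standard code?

Position 1: none → 0 synonymous.
Position 2: none → 0 synonymous.
Position 3: CAA → 1 synonymous.
Total: 0 + 0 + 1 = 1.

1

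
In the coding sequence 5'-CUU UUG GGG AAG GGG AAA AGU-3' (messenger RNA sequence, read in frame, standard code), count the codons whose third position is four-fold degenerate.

3

Codon 1 CUU (Leu): third position 4-fold.
Codon 2 UUG (Leu): third position 2-fold.
Codon 3 GGG (Gly): third position 4-fold.
Codon 4 AAG (Lys): third position 2-fold.
Codon 5 GGG (Gly): third position 4-fold.
Codon 6 AAA (Lys): third position 2-fold.
Codon 7 AGU (Ser): third position 2-fold.
Four-fold degenerate third positions: 3.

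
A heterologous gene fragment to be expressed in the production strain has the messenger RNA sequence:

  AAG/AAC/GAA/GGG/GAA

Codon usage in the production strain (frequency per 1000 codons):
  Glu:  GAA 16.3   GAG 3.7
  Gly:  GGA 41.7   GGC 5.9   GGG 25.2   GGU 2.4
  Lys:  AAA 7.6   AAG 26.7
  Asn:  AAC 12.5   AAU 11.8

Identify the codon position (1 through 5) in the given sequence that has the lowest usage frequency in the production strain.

2

Codon 1 AAG (Lys): 26.7 per 1000.
Codon 2 AAC (Asn): 12.5 per 1000.
Codon 3 GAA (Glu): 16.3 per 1000.
Codon 4 GGG (Gly): 25.2 per 1000.
Codon 5 GAA (Glu): 16.3 per 1000.
Lowest frequency is 12.5 at codon 2.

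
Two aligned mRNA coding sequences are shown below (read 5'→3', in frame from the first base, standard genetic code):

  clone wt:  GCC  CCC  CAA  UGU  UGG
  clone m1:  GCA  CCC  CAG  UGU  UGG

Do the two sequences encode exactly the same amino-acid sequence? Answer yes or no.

Codon 1: GCC Ala / GCA Ala — synonymous.
Codon 2: CCC Pro / CCC Pro — identical.
Codon 3: CAA Gln / CAG Gln — synonymous.
Codon 4: UGU Cys / UGU Cys — identical.
Codon 5: UGG Trp / UGG Trp — identical.
Nonsynonymous differences: 0 → same protein.

yes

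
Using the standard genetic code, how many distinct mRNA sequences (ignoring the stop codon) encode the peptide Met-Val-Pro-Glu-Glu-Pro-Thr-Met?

Met: 1 codon.
Val: 4 codons.
Pro: 4 codons.
Glu: 2 codons.
Glu: 2 codons.
Pro: 4 codons.
Thr: 4 codons.
Met: 1 codon.
1 × 4 × 4 × 2 × 2 × 4 × 4 × 1 = 1024.

1024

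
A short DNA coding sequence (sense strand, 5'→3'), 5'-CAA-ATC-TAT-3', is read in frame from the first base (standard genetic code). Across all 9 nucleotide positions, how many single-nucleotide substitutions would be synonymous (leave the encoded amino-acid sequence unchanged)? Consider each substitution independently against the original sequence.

Codon 1 (CAA, Gln): 1 synonymous substitution.
Codon 2 (ATC, Ile): 2 synonymous substitutions.
Codon 3 (TAT, Tyr): 1 synonymous substitution.
Total: 1 + 2 + 1 = 4.

4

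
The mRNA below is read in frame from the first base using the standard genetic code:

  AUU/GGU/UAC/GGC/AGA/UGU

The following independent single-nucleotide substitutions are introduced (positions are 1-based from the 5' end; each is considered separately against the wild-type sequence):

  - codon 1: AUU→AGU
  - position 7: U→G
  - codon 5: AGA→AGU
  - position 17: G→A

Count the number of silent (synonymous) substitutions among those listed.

0

Codon 1: AUU (Ile) → AGU (Ser) — missense.
Codon 3: UAC (Tyr) → GAC (Asp) — missense.
Codon 5: AGA (Arg) → AGU (Ser) — missense.
Codon 6: UGU (Cys) → UAU (Tyr) — missense.
Synonymous: 0 of 4.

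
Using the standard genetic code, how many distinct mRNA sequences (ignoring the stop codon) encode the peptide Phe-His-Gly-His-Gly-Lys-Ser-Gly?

6144

Phe: 2 codons.
His: 2 codons.
Gly: 4 codons.
His: 2 codons.
Gly: 4 codons.
Lys: 2 codons.
Ser: 6 codons.
Gly: 4 codons.
2 × 2 × 4 × 2 × 4 × 2 × 6 × 4 = 6144.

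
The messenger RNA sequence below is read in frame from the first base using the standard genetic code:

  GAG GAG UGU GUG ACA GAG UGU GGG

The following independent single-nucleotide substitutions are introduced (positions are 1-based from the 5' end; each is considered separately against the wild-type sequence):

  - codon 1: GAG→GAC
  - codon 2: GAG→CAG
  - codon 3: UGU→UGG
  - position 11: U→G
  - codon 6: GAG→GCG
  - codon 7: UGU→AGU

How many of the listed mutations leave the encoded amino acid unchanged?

0

Codon 1: GAG (Glu) → GAC (Asp) — missense.
Codon 2: GAG (Glu) → CAG (Gln) — missense.
Codon 3: UGU (Cys) → UGG (Trp) — missense.
Codon 4: GUG (Val) → GGG (Gly) — missense.
Codon 6: GAG (Glu) → GCG (Ala) — missense.
Codon 7: UGU (Cys) → AGU (Ser) — missense.
Synonymous: 0 of 6.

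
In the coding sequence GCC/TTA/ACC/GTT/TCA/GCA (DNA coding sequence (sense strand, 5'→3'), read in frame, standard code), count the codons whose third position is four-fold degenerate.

5

Codon 1 GCC (Ala): third position 4-fold.
Codon 2 TTA (Leu): third position 2-fold.
Codon 3 ACC (Thr): third position 4-fold.
Codon 4 GTT (Val): third position 4-fold.
Codon 5 TCA (Ser): third position 4-fold.
Codon 6 GCA (Ala): third position 4-fold.
Four-fold degenerate third positions: 5.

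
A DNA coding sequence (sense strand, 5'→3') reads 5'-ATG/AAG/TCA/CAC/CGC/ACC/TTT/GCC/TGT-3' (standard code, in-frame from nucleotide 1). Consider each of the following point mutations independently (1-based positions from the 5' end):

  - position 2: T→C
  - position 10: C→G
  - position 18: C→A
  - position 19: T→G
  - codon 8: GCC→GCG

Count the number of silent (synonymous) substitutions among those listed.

2

Codon 1: ATG (Met) → ACG (Thr) — missense.
Codon 4: CAC (His) → GAC (Asp) — missense.
Codon 6: ACC (Thr) → ACA (Thr) — synonymous.
Codon 7: TTT (Phe) → GTT (Val) — missense.
Codon 8: GCC (Ala) → GCG (Ala) — synonymous.
Synonymous: 2 of 5.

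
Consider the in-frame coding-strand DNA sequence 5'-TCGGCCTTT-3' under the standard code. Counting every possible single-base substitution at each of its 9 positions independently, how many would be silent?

Codon 1 (TCG, Ser): 3 synonymous substitutions.
Codon 2 (GCC, Ala): 3 synonymous substitutions.
Codon 3 (TTT, Phe): 1 synonymous substitution.
Total: 3 + 3 + 1 = 7.

7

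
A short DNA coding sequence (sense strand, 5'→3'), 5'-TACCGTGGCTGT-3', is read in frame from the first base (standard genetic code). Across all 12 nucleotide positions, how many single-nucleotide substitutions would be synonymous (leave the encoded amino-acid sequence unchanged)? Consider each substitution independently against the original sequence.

Codon 1 (TAC, Tyr): 1 synonymous substitution.
Codon 2 (CGT, Arg): 3 synonymous substitutions.
Codon 3 (GGC, Gly): 3 synonymous substitutions.
Codon 4 (TGT, Cys): 1 synonymous substitution.
Total: 1 + 3 + 3 + 1 = 8.

8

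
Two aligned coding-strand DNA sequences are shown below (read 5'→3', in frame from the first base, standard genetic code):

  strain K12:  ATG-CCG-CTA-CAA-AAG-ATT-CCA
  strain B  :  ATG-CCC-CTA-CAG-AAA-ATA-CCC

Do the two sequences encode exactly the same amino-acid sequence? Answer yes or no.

Codon 1: ATG Met / ATG Met — identical.
Codon 2: CCG Pro / CCC Pro — synonymous.
Codon 3: CTA Leu / CTA Leu — identical.
Codon 4: CAA Gln / CAG Gln — synonymous.
Codon 5: AAG Lys / AAA Lys — synonymous.
Codon 6: ATT Ile / ATA Ile — synonymous.
Codon 7: CCA Pro / CCC Pro — synonymous.
Nonsynonymous differences: 0 → same protein.

yes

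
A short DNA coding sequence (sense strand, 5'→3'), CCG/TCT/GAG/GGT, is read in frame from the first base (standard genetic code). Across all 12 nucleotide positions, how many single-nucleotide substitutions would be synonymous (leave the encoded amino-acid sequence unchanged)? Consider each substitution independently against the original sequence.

Codon 1 (CCG, Pro): 3 synonymous substitutions.
Codon 2 (TCT, Ser): 3 synonymous substitutions.
Codon 3 (GAG, Glu): 1 synonymous substitution.
Codon 4 (GGT, Gly): 3 synonymous substitutions.
Total: 3 + 3 + 1 + 3 = 10.

10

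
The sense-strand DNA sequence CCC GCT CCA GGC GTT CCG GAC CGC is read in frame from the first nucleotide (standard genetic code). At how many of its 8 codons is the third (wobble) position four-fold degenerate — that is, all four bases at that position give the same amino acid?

7

Codon 1 CCC (Pro): third position 4-fold.
Codon 2 GCT (Ala): third position 4-fold.
Codon 3 CCA (Pro): third position 4-fold.
Codon 4 GGC (Gly): third position 4-fold.
Codon 5 GTT (Val): third position 4-fold.
Codon 6 CCG (Pro): third position 4-fold.
Codon 7 GAC (Asp): third position 2-fold.
Codon 8 CGC (Arg): third position 4-fold.
Four-fold degenerate third positions: 7.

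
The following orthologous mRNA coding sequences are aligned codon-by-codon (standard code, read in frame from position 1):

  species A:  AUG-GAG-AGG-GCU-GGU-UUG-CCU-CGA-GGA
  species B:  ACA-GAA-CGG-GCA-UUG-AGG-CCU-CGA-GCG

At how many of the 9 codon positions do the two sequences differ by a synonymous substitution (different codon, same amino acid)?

3

Codon 1: AUG Met / ACA Thr — nonsynonymous.
Codon 2: GAG Glu / GAA Glu — synonymous.
Codon 3: AGG Arg / CGG Arg — synonymous.
Codon 4: GCU Ala / GCA Ala — synonymous.
Codon 5: GGU Gly / UUG Leu — nonsynonymous.
Codon 6: UUG Leu / AGG Arg — nonsynonymous.
Codon 7: CCU Pro / CCU Pro — identical.
Codon 8: CGA Arg / CGA Arg — identical.
Codon 9: GGA Gly / GCG Ala — nonsynonymous.
Synonymous differences: 3.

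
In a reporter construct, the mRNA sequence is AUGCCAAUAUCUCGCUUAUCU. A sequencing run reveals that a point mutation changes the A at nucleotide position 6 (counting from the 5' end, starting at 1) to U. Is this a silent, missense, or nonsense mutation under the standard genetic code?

silent

Position 6 falls in codon 2: CCA → Pro.
After the substitution the codon is CCU → Pro.
Both encode Pro, so the change is synonymous.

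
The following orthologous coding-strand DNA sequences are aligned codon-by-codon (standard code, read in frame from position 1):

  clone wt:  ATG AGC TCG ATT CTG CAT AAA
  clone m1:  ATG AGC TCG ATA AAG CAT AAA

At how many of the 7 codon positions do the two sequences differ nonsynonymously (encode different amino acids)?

Codon 1: ATG Met / ATG Met — identical.
Codon 2: AGC Ser / AGC Ser — identical.
Codon 3: TCG Ser / TCG Ser — identical.
Codon 4: ATT Ile / ATA Ile — synonymous.
Codon 5: CTG Leu / AAG Lys — nonsynonymous.
Codon 6: CAT His / CAT His — identical.
Codon 7: AAA Lys / AAA Lys — identical.
Nonsynonymous differences: 1.

1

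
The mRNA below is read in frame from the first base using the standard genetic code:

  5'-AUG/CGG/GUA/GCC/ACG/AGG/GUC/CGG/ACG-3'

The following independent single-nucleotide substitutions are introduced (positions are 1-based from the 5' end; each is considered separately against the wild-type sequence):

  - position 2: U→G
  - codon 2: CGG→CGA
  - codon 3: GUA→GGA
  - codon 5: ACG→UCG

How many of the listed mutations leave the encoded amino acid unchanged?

Codon 1: AUG (Met) → AGG (Arg) — missense.
Codon 2: CGG (Arg) → CGA (Arg) — synonymous.
Codon 3: GUA (Val) → GGA (Gly) — missense.
Codon 5: ACG (Thr) → UCG (Ser) — missense.
Synonymous: 1 of 4.

1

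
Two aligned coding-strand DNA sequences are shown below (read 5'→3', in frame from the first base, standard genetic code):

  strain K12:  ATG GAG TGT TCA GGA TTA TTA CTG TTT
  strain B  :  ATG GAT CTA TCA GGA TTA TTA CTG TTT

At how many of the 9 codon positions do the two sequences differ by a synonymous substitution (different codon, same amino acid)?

0

Codon 1: ATG Met / ATG Met — identical.
Codon 2: GAG Glu / GAT Asp — nonsynonymous.
Codon 3: TGT Cys / CTA Leu — nonsynonymous.
Codon 4: TCA Ser / TCA Ser — identical.
Codon 5: GGA Gly / GGA Gly — identical.
Codon 6: TTA Leu / TTA Leu — identical.
Codon 7: TTA Leu / TTA Leu — identical.
Codon 8: CTG Leu / CTG Leu — identical.
Codon 9: TTT Phe / TTT Phe — identical.
Synonymous differences: 0.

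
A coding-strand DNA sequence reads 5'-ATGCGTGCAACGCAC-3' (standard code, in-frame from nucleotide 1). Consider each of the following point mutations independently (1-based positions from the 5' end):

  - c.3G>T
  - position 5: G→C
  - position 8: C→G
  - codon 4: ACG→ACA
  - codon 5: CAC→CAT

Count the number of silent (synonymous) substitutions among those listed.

2

Codon 1: ATG (Met) → ATT (Ile) — missense.
Codon 2: CGT (Arg) → CCT (Pro) — missense.
Codon 3: GCA (Ala) → GGA (Gly) — missense.
Codon 4: ACG (Thr) → ACA (Thr) — synonymous.
Codon 5: CAC (His) → CAT (His) — synonymous.
Synonymous: 2 of 5.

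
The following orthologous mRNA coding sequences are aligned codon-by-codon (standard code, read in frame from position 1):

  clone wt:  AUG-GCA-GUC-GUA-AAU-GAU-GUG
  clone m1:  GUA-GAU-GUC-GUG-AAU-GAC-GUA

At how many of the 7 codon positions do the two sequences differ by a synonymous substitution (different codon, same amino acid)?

3

Codon 1: AUG Met / GUA Val — nonsynonymous.
Codon 2: GCA Ala / GAU Asp — nonsynonymous.
Codon 3: GUC Val / GUC Val — identical.
Codon 4: GUA Val / GUG Val — synonymous.
Codon 5: AAU Asn / AAU Asn — identical.
Codon 6: GAU Asp / GAC Asp — synonymous.
Codon 7: GUG Val / GUA Val — synonymous.
Synonymous differences: 3.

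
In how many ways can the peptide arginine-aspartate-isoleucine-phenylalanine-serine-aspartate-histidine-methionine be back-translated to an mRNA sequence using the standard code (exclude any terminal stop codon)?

1728

Arg: 6 codons.
Asp: 2 codons.
Ile: 3 codons.
Phe: 2 codons.
Ser: 6 codons.
Asp: 2 codons.
His: 2 codons.
Met: 1 codon.
6 × 2 × 3 × 2 × 6 × 2 × 2 × 1 = 1728.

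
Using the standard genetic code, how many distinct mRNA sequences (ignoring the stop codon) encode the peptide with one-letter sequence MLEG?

48

Met: 1 codon.
Leu: 6 codons.
Glu: 2 codons.
Gly: 4 codons.
1 × 6 × 2 × 4 = 48.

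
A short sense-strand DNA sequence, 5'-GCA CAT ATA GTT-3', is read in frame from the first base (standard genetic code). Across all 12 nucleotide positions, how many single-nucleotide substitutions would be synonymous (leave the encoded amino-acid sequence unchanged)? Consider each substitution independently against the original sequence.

Codon 1 (GCA, Ala): 3 synonymous substitutions.
Codon 2 (CAT, His): 1 synonymous substitution.
Codon 3 (ATA, Ile): 2 synonymous substitutions.
Codon 4 (GTT, Val): 3 synonymous substitutions.
Total: 3 + 1 + 2 + 3 = 9.

9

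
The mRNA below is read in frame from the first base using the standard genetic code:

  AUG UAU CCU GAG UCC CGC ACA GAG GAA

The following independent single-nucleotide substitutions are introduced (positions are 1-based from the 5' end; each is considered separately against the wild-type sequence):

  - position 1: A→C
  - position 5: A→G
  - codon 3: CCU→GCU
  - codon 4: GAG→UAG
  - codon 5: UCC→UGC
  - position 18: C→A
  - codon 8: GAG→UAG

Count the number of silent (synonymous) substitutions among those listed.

1

Codon 1: AUG (Met) → CUG (Leu) — missense.
Codon 2: UAU (Tyr) → UGU (Cys) — missense.
Codon 3: CCU (Pro) → GCU (Ala) — missense.
Codon 4: GAG (Glu) → UAG (Stop) — nonsense.
Codon 5: UCC (Ser) → UGC (Cys) — missense.
Codon 6: CGC (Arg) → CGA (Arg) — synonymous.
Codon 8: GAG (Glu) → UAG (Stop) — nonsense.
Synonymous: 1 of 7.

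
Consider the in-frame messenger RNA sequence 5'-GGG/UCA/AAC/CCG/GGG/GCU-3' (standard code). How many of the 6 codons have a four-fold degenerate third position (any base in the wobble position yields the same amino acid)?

Codon 1 GGG (Gly): third position 4-fold.
Codon 2 UCA (Ser): third position 4-fold.
Codon 3 AAC (Asn): third position 2-fold.
Codon 4 CCG (Pro): third position 4-fold.
Codon 5 GGG (Gly): third position 4-fold.
Codon 6 GCU (Ala): third position 4-fold.
Four-fold degenerate third positions: 5.

5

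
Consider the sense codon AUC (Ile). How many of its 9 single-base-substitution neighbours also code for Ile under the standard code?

2

Position 1: none → 0 synonymous.
Position 2: none → 0 synonymous.
Position 3: AUU, AUA → 2 synonymous.
Total: 0 + 0 + 2 = 2.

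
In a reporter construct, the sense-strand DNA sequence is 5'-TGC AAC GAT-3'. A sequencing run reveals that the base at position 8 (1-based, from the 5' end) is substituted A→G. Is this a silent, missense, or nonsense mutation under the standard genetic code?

missense

Position 8 falls in codon 3: GAT → Asp.
After the substitution the codon is GGT → Gly.
Asp ≠ Gly, so this is a missense mutation.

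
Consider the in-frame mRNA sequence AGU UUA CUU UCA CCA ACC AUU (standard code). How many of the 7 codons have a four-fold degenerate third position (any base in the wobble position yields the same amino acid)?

Codon 1 AGU (Ser): third position 2-fold.
Codon 2 UUA (Leu): third position 2-fold.
Codon 3 CUU (Leu): third position 4-fold.
Codon 4 UCA (Ser): third position 4-fold.
Codon 5 CCA (Pro): third position 4-fold.
Codon 6 ACC (Thr): third position 4-fold.
Codon 7 AUU (Ile): third position 3-fold.
Four-fold degenerate third positions: 4.

4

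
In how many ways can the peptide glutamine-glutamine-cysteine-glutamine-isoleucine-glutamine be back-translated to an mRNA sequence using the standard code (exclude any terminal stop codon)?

Gln: 2 codons.
Gln: 2 codons.
Cys: 2 codons.
Gln: 2 codons.
Ile: 3 codons.
Gln: 2 codons.
2 × 2 × 2 × 2 × 3 × 2 = 96.

96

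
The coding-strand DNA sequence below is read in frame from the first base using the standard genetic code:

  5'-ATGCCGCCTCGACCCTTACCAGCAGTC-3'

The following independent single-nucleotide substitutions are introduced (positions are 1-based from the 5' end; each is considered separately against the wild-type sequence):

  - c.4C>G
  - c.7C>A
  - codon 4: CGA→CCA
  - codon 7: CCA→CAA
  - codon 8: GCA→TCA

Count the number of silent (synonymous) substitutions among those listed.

Codon 2: CCG (Pro) → GCG (Ala) — missense.
Codon 3: CCT (Pro) → ACT (Thr) — missense.
Codon 4: CGA (Arg) → CCA (Pro) — missense.
Codon 7: CCA (Pro) → CAA (Gln) — missense.
Codon 8: GCA (Ala) → TCA (Ser) — missense.
Synonymous: 0 of 5.

0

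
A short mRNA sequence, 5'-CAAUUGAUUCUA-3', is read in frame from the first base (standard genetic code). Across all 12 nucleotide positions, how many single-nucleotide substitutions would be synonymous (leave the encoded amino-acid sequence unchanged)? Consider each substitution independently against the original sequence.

9

Codon 1 (CAA, Gln): 1 synonymous substitution.
Codon 2 (UUG, Leu): 2 synonymous substitutions.
Codon 3 (AUU, Ile): 2 synonymous substitutions.
Codon 4 (CUA, Leu): 4 synonymous substitutions.
Total: 1 + 2 + 2 + 4 = 9.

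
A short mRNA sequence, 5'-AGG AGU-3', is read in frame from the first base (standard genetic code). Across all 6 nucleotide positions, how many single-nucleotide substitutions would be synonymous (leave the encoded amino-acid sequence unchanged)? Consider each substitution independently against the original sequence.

Codon 1 (AGG, Arg): 2 synonymous substitutions.
Codon 2 (AGU, Ser): 1 synonymous substitution.
Total: 2 + 1 = 3.

3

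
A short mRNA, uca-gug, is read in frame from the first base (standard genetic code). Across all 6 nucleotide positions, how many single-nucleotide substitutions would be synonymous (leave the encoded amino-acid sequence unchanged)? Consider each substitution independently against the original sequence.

6

Codon 1 (UCA, Ser): 3 synonymous substitutions.
Codon 2 (GUG, Val): 3 synonymous substitutions.
Total: 3 + 3 = 6.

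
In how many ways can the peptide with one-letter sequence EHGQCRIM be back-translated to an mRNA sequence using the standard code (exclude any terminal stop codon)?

1152

Glu: 2 codons.
His: 2 codons.
Gly: 4 codons.
Gln: 2 codons.
Cys: 2 codons.
Arg: 6 codons.
Ile: 3 codons.
Met: 1 codon.
2 × 2 × 4 × 2 × 2 × 6 × 3 × 1 = 1152.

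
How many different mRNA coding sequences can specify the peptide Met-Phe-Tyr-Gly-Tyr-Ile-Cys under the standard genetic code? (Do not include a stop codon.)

Met: 1 codon.
Phe: 2 codons.
Tyr: 2 codons.
Gly: 4 codons.
Tyr: 2 codons.
Ile: 3 codons.
Cys: 2 codons.
1 × 2 × 2 × 4 × 2 × 3 × 2 = 192.

192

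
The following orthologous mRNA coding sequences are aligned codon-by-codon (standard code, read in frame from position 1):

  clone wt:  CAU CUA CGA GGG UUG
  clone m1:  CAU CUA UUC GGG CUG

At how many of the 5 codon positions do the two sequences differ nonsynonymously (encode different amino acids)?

1

Codon 1: CAU His / CAU His — identical.
Codon 2: CUA Leu / CUA Leu — identical.
Codon 3: CGA Arg / UUC Phe — nonsynonymous.
Codon 4: GGG Gly / GGG Gly — identical.
Codon 5: UUG Leu / CUG Leu — synonymous.
Nonsynonymous differences: 1.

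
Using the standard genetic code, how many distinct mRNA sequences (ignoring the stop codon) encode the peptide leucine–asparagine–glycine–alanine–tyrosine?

Leu: 6 codons.
Asn: 2 codons.
Gly: 4 codons.
Ala: 4 codons.
Tyr: 2 codons.
6 × 2 × 4 × 4 × 2 = 384.

384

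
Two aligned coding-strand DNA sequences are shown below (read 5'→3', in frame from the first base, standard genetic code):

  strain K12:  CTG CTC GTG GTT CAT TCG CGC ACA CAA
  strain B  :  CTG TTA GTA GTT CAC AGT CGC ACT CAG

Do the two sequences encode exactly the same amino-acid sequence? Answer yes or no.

yes

Codon 1: CTG Leu / CTG Leu — identical.
Codon 2: CTC Leu / TTA Leu — synonymous.
Codon 3: GTG Val / GTA Val — synonymous.
Codon 4: GTT Val / GTT Val — identical.
Codon 5: CAT His / CAC His — synonymous.
Codon 6: TCG Ser / AGT Ser — synonymous.
Codon 7: CGC Arg / CGC Arg — identical.
Codon 8: ACA Thr / ACT Thr — synonymous.
Codon 9: CAA Gln / CAG Gln — synonymous.
Nonsynonymous differences: 0 → same protein.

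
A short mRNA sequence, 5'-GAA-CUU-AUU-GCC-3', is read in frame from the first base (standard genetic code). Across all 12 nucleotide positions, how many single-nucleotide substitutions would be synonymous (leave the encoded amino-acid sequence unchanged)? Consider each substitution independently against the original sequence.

9

Codon 1 (GAA, Glu): 1 synonymous substitution.
Codon 2 (CUU, Leu): 3 synonymous substitutions.
Codon 3 (AUU, Ile): 2 synonymous substitutions.
Codon 4 (GCC, Ala): 3 synonymous substitutions.
Total: 1 + 3 + 2 + 3 = 9.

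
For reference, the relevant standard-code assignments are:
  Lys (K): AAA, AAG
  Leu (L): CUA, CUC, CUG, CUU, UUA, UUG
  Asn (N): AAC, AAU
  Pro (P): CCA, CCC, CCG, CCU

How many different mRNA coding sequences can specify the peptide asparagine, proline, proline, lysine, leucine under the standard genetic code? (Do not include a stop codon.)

Asn: 2 codons.
Pro: 4 codons.
Pro: 4 codons.
Lys: 2 codons.
Leu: 6 codons.
2 × 4 × 4 × 2 × 6 = 384.

384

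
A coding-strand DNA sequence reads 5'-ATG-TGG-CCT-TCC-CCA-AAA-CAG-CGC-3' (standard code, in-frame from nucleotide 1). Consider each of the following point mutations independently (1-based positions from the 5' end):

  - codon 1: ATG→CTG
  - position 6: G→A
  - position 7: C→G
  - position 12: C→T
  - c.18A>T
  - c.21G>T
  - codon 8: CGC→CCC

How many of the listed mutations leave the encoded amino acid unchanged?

1

Codon 1: ATG (Met) → CTG (Leu) — missense.
Codon 2: TGG (Trp) → TGA (Stop) — nonsense.
Codon 3: CCT (Pro) → GCT (Ala) — missense.
Codon 4: TCC (Ser) → TCT (Ser) — synonymous.
Codon 6: AAA (Lys) → AAT (Asn) — missense.
Codon 7: CAG (Gln) → CAT (His) — missense.
Codon 8: CGC (Arg) → CCC (Pro) — missense.
Synonymous: 1 of 7.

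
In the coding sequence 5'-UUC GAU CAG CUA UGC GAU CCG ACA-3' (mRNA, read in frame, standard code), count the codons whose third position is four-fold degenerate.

Codon 1 UUC (Phe): third position 2-fold.
Codon 2 GAU (Asp): third position 2-fold.
Codon 3 CAG (Gln): third position 2-fold.
Codon 4 CUA (Leu): third position 4-fold.
Codon 5 UGC (Cys): third position 2-fold.
Codon 6 GAU (Asp): third position 2-fold.
Codon 7 CCG (Pro): third position 4-fold.
Codon 8 ACA (Thr): third position 4-fold.
Four-fold degenerate third positions: 3.

3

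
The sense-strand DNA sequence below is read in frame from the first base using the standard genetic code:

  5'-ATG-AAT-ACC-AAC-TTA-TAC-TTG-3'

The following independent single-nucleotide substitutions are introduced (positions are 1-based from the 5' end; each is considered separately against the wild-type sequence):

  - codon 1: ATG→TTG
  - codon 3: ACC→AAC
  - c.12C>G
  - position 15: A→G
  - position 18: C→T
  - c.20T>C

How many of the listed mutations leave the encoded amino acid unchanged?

Codon 1: ATG (Met) → TTG (Leu) — missense.
Codon 3: ACC (Thr) → AAC (Asn) — missense.
Codon 4: AAC (Asn) → AAG (Lys) — missense.
Codon 5: TTA (Leu) → TTG (Leu) — synonymous.
Codon 6: TAC (Tyr) → TAT (Tyr) — synonymous.
Codon 7: TTG (Leu) → TCG (Ser) — missense.
Synonymous: 2 of 6.

2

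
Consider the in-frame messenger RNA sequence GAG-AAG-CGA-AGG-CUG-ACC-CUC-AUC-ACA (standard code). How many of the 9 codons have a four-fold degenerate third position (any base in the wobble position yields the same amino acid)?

5

Codon 1 GAG (Glu): third position 2-fold.
Codon 2 AAG (Lys): third position 2-fold.
Codon 3 CGA (Arg): third position 4-fold.
Codon 4 AGG (Arg): third position 2-fold.
Codon 5 CUG (Leu): third position 4-fold.
Codon 6 ACC (Thr): third position 4-fold.
Codon 7 CUC (Leu): third position 4-fold.
Codon 8 AUC (Ile): third position 3-fold.
Codon 9 ACA (Thr): third position 4-fold.
Four-fold degenerate third positions: 5.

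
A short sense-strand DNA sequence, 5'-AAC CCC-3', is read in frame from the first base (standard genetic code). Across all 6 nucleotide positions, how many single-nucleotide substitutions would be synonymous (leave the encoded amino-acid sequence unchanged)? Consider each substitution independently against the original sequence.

4

Codon 1 (AAC, Asn): 1 synonymous substitution.
Codon 2 (CCC, Pro): 3 synonymous substitutions.
Total: 1 + 3 = 4.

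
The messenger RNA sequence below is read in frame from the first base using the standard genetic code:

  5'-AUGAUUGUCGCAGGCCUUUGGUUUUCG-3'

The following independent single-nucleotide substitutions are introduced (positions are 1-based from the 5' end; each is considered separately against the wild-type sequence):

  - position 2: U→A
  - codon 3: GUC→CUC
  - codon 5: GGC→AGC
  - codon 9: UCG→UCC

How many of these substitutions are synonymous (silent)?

1

Codon 1: AUG (Met) → AAG (Lys) — missense.
Codon 3: GUC (Val) → CUC (Leu) — missense.
Codon 5: GGC (Gly) → AGC (Ser) — missense.
Codon 9: UCG (Ser) → UCC (Ser) — synonymous.
Synonymous: 1 of 4.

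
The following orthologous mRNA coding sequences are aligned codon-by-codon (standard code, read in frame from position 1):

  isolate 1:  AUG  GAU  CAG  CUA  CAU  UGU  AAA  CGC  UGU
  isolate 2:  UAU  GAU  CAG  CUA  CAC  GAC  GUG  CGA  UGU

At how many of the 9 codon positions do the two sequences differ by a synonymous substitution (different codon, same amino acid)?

2

Codon 1: AUG Met / UAU Tyr — nonsynonymous.
Codon 2: GAU Asp / GAU Asp — identical.
Codon 3: CAG Gln / CAG Gln — identical.
Codon 4: CUA Leu / CUA Leu — identical.
Codon 5: CAU His / CAC His — synonymous.
Codon 6: UGU Cys / GAC Asp — nonsynonymous.
Codon 7: AAA Lys / GUG Val — nonsynonymous.
Codon 8: CGC Arg / CGA Arg — synonymous.
Codon 9: UGU Cys / UGU Cys — identical.
Synonymous differences: 2.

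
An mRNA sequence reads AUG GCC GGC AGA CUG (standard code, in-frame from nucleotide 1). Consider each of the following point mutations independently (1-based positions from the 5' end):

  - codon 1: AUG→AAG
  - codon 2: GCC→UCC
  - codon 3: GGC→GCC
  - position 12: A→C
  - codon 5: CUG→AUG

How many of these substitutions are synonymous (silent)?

Codon 1: AUG (Met) → AAG (Lys) — missense.
Codon 2: GCC (Ala) → UCC (Ser) — missense.
Codon 3: GGC (Gly) → GCC (Ala) — missense.
Codon 4: AGA (Arg) → AGC (Ser) — missense.
Codon 5: CUG (Leu) → AUG (Met) — missense.
Synonymous: 0 of 5.

0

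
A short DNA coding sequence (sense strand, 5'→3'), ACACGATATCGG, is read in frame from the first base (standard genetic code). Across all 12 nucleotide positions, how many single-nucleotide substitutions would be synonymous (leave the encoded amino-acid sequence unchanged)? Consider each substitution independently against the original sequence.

Codon 1 (ACA, Thr): 3 synonymous substitutions.
Codon 2 (CGA, Arg): 4 synonymous substitutions.
Codon 3 (TAT, Tyr): 1 synonymous substitution.
Codon 4 (CGG, Arg): 4 synonymous substitutions.
Total: 3 + 4 + 1 + 4 = 12.

12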